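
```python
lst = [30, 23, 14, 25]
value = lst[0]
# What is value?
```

Trace:
`lst = [30, 23, 14, 25]` → lst = [30, 23, 14, 25]
`value = lst[0]` → value = 30
So value = 30

Answer: 30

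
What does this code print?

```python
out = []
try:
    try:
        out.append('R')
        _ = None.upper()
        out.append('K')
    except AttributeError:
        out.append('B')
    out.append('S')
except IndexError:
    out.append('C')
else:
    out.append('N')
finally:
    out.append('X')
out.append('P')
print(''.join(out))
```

Execution trace: 'R' (inner try body) → 'B' (inner except AttributeError) → 'S' (try body, no exception) → 'N' (else) → 'X' (finally) → 'P' (after the try/except). Output: RBSNXP

Answer: RBSNXP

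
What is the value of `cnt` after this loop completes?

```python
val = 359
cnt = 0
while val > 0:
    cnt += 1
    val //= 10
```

Count digits by repeated division by 10
`cnt` takes the values: 0 → 1 → 2 → 3

Answer: 3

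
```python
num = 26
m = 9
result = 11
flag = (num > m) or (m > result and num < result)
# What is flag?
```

Trace:
`num = 26` → num = 26
`m = 9` → m = 9
`result = 11` → result = 11
`flag = (num > m) or (m > result and num < result)` → flag = True
So flag = True

Answer: True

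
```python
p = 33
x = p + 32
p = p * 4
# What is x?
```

Trace:
`p = 33` → p = 33
`x = p + 32` → x = 65
`p = p * 4` → p = 132
So x = 65

Answer: 65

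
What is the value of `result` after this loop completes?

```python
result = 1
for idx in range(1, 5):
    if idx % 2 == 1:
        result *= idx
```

Product of odd numbers 1 to 4
`result` takes the values: 1 → 3

Answer: 3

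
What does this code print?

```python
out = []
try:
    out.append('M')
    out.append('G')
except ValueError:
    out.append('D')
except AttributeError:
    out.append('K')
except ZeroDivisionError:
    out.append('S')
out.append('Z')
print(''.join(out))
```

Execution trace: 'M' (try body) → 'G' (try body, no exception) → 'Z' (after the try/except). Output: MGZ

Answer: MGZ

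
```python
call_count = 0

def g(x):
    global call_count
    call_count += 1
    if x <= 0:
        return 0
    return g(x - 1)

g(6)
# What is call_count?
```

Linear recursion stepping by 1: 7 calls from x=6 down to ≤0.

Answer: 7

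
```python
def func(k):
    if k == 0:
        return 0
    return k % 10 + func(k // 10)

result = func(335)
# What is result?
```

Sum of digits of 335: 5 + 3 + 3 = 11

Answer: 11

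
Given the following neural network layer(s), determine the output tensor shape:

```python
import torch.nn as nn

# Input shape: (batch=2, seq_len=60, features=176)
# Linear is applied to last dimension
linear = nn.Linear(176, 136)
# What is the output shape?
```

Input: (2, 60, 176) -> Output: (2, 60, 136)

Answer: (2, 60, 136)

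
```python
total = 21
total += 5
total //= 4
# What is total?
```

Trace:
`total = 21` → total = 21
`total += 5` → total = 26
`total //= 4` → total = 6
So total = 6

Answer: 6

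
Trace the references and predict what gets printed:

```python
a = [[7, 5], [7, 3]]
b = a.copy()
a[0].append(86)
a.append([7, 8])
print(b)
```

Key concept: shallow copy with nested lists.
Step by step:
`a = [[7, 5], [7, 3]]` → a = [[7, 5], [7, 3]]
`b = a.copy()` → b = [[7, 5], [7, 3]]
`a[0].append(86)` → a = [[7, 5, 86], [7, 3]]; b = [[7, 5, 86], [7, 3]]
`a.append([7, 8])` → a = [[7, 5, 86], [7, 3], [7, 8]]
`print(b)` → prints [[7, 5, 86], [7, 3]]

Answer: [[7, 5, 86], [7, 3]]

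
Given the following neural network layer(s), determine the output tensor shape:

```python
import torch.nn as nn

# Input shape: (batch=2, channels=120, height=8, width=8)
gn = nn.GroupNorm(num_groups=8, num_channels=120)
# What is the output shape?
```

Input: (2, 120, 8, 8) -> Output: (2, 120, 8, 8)

Answer: (2, 120, 8, 8)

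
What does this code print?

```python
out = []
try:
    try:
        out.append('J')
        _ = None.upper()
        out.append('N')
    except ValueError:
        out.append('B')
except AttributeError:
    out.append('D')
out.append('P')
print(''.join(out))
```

Execution trace: 'J' (inner try body) → 'D' (outer except AttributeError) → 'P' (after the try/except). Output: JDP

Answer: JDP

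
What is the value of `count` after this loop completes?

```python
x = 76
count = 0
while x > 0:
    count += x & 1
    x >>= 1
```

Count set bits in 76 (binary: 0b1001100)
`count` takes the values: 0 → 1 → 2 → 3

Answer: 3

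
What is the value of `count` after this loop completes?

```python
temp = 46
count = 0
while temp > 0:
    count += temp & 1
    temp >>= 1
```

Count set bits in 46 (binary: 0b101110)
`count` takes the values: 0 → 1 → 2 → 3 → 4

Answer: 4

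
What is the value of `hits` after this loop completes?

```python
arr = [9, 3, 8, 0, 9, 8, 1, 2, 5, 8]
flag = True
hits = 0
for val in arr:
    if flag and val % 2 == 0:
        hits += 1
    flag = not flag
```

Count even values at even positions
`hits` takes the values: 0 → 1

Answer: 1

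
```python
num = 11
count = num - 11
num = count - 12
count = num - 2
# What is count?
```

Trace:
`num = 11` → num = 11
`count = num - 11` → count = 0
`num = count - 12` → num = -12
`count = num - 2` → count = -14
So count = -14

Answer: -14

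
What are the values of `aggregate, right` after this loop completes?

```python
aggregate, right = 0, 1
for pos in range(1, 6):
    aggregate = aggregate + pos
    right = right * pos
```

Sum and factorial of 1 to 5
`aggregate, right` takes the values: (0, 1) → (1, 1) → (3, 1) → (3, 2) → (6, 2) → (6, 6) → (10, 6) → (10, 24) → (15, 24) → (15, 120)

Answer: 15, 120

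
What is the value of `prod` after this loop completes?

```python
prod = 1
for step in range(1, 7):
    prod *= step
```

6! = 720
`prod` takes the values: 1 → 2 → 6 → 24 → 120 → 720

Answer: 720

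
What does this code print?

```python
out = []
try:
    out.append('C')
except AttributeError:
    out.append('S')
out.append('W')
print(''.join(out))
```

Execution trace: 'C' (try body, no exception) → 'W' (after the try/except). Output: CW

Answer: CW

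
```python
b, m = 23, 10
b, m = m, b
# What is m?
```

Trace:
`b, m = 23, 10` → b = 23; m = 10
`b, m = m, b` → b = 10; m = 23
So m = 23

Answer: 23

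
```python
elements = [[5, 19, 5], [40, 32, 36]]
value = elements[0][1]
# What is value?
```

Trace:
`elements = [[5, 19, 5], [40, 32, 36]]` → elements = [[5, 19, 5], [40, 32, 36]]
`value = elements[0][1]` → value = 19
So value = 19

Answer: 19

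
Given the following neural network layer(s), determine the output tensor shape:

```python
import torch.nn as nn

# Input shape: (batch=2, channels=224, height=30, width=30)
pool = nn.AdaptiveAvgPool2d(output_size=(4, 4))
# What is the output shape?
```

Input: (2, 224, 30, 30) -> Output: (2, 224, 4, 4)

Answer: (2, 224, 4, 4)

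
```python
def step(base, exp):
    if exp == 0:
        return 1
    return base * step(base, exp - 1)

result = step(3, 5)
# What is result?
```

step(3, 5) = 3 * 3 * 3 * 3 * 3 = 243

Answer: 243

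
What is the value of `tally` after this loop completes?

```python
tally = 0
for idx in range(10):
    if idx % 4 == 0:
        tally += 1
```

Count numbers divisible by 4 in range(10)
`tally` takes the values: 0 → 1 → 2 → 3

Answer: 3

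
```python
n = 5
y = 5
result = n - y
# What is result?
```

Trace:
`n = 5` → n = 5
`y = 5` → y = 5
`result = n - y` → result = 0
So result = 0

Answer: 0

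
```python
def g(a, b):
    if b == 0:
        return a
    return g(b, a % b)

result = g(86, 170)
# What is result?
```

g(86, 170) -> g(170, 86) -> g(86, 84) -> g(84, 2) -> g(2, 0) -> 2

Answer: 2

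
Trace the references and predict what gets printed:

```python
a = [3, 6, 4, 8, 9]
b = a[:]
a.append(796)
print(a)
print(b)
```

Key concept: slice [:] creates copy.
Step by step:
`a = [3, 6, 4, 8, 9]` → a = [3, 6, 4, 8, 9]
`b = a[:]` → b = [3, 6, 4, 8, 9]
`a.append(796)` → a = [3, 6, 4, 8, 9, 796]
`print(a)` → prints [3, 6, 4, 8, 9, 796]
`print(b)` → prints [3, 6, 4, 8, 9]

Answer:
[3, 6, 4, 8, 9, 796]
[3, 6, 4, 8, 9]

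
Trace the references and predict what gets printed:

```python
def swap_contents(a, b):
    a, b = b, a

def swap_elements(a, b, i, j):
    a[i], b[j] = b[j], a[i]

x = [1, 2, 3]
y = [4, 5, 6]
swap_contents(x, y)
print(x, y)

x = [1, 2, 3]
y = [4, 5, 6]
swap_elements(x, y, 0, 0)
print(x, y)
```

Key concept: parameter rebinding vs mutation.
Step by step:
`x = [1, 2, 3]` → x = [1, 2, 3]
`y = [4, 5, 6]` → y = [4, 5, 6]
`swap_contents(x, y)` → no visible change to tracked variables
`print(x, y)` → prints [1, 2, 3] [4, 5, 6]
`x = [1, 2, 3]` → x = [1, 2, 3]
`y = [4, 5, 6]` → y = [4, 5, 6]
`swap_elements(x, y, 0, 0)` → x = [4, 2, 3]; y = [1, 5, 6]
`print(x, y)` → prints [4, 2, 3] [1, 5, 6]

Answer:
[1, 2, 3] [4, 5, 6]
[4, 2, 3] [1, 5, 6]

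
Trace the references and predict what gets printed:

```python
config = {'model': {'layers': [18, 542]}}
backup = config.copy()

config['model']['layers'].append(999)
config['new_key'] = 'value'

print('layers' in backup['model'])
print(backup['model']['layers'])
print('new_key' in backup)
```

Key concept: shallow copy gotcha with nested dict.
Step by step:
`config = {'model': {'layers': [18, 542]}}` → config = {'model': {'layers': [18, 542]}}
`backup = config.copy()` → backup = {'model': {'layers': [18, 542]}}
`config['model']['layers'].append(999)` → config = {'model': {'layers': [18, 542, 999]}}; backup = {'model': {'layers': [18, 542, 999]}}
`config['new_key'] = 'value'` → config = {'model': {'layers': [18, 542, 999]}, 'new_key': 'value'}
`print('layers' in backup['model'])` → prints True
`print(backup['model']['layers'])` → prints [18, 542, 999]
`print('new_key' in backup)` → prints False

Answer:
True
[18, 542, 999]
False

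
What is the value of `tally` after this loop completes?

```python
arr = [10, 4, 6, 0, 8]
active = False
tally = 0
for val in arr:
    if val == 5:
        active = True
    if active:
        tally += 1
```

Count elements after first 5 in [10, 4, 6, 0, 8]
`tally` takes the values: 0

Answer: 0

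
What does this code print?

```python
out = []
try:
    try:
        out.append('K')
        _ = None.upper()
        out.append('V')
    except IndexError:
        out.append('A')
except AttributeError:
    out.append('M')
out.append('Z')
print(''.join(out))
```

Execution trace: 'K' (inner try body) → 'M' (outer except AttributeError) → 'Z' (after the try/except). Output: KMZ

Answer: KMZ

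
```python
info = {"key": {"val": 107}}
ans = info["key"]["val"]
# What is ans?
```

Trace:
`info = {"key": {"val": 107}}` → info = {'key': {'val': 107}}
`ans = info["key"]["val"]` → ans = 107
So ans = 107

Answer: 107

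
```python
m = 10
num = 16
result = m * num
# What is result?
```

Trace:
`m = 10` → m = 10
`num = 16` → num = 16
`result = m * num` → result = 160
So result = 160

Answer: 160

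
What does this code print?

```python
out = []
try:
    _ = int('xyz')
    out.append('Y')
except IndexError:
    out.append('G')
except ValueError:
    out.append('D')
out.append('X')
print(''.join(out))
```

Execution trace: 'D' (except ValueError) → 'X' (after the try/except). Output: DX

Answer: DX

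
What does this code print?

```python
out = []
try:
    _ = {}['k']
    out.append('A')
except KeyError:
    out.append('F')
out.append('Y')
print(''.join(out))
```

Execution trace: 'F' (except KeyError) → 'Y' (after the try/except). Output: FY

Answer: FY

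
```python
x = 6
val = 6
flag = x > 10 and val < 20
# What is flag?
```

Trace:
`x = 6` → x = 6
`val = 6` → val = 6
`flag = x > 10 and val < 20` → flag = False
So flag = False

Answer: False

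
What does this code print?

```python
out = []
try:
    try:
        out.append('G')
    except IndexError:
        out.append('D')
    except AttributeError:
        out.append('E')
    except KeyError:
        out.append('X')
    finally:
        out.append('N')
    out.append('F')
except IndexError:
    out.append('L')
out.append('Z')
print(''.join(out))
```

Execution trace: 'G' (inner try body, no exception) → 'N' (inner finally) → 'F' (try body, no exception) → 'Z' (after the try/except). Output: GNFZ

Answer: GNFZ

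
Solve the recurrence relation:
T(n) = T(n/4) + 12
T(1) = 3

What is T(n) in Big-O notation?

Each step divides n by 4 and adds 12. After log_4(n) steps we reach T(1)=3. So T(n) = 12·log_4(n) + 3 = O(log n).

Answer: O(log n)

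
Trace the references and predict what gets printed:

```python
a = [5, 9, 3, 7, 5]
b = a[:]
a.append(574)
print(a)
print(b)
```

Key concept: slice [:] creates copy.
Step by step:
`a = [5, 9, 3, 7, 5]` → a = [5, 9, 3, 7, 5]
`b = a[:]` → b = [5, 9, 3, 7, 5]
`a.append(574)` → a = [5, 9, 3, 7, 5, 574]
`print(a)` → prints [5, 9, 3, 7, 5, 574]
`print(b)` → prints [5, 9, 3, 7, 5]

Answer:
[5, 9, 3, 7, 5, 574]
[5, 9, 3, 7, 5]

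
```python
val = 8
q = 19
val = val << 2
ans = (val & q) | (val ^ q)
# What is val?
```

Trace:
`val = 8` → val = 8
`q = 19` → q = 19
`val = val << 2` → val = 32
`ans = (val & q) | (val ^ q)` → ans = 51
So val = 32

Answer: 32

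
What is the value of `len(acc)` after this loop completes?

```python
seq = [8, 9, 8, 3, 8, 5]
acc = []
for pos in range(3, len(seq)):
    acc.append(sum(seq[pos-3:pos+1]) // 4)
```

Number of 4-element averages
`acc` takes the values: [] → [7] → [7, 7] → [7, 7, 6]
So `len(acc)` = 3

Answer: 3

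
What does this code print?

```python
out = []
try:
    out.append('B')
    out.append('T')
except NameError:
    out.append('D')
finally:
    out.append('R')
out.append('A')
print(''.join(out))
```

Execution trace: 'B' (try body) → 'T' (try body, no exception) → 'R' (finally) → 'A' (after the try/except). Output: BTRA

Answer: BTRA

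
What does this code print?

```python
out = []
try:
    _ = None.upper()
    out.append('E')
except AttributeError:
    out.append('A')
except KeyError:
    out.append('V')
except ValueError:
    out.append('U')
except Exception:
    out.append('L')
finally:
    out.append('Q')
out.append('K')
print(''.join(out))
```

Execution trace: 'A' (except AttributeError) → 'Q' (finally) → 'K' (after the try/except). Output: AQK

Answer: AQK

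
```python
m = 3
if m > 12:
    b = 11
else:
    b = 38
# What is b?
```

Trace:
`m = 3` → m = 3
`if m > 12: ...` → m > 12 is False, take else branch → b = 38
So b = 38

Answer: 38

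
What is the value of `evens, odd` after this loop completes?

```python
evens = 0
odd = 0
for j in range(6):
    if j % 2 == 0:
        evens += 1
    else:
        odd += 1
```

Count evens and odds in range(6)
`evens, odd` takes the values: (0, 0) → (1, 0) → (1, 1) → (2, 1) → (2, 2) → (3, 2) → (3, 3)

Answer: 3, 3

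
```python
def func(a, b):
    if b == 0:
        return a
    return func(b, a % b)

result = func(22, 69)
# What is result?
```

func(22, 69) -> func(69, 22) -> func(22, 3) -> func(3, 1) -> func(1, 0) -> 1

Answer: 1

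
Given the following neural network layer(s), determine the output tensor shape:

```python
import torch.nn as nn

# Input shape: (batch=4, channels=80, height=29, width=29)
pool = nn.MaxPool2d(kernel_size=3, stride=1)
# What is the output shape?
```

Input: (4, 80, 29, 29) -> Output: (4, 80, 27, 27)

Answer: (4, 80, 27, 27)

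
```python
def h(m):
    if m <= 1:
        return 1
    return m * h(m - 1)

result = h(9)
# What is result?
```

h(9) = 9 * 8 * 7 * 6 * 5 * 4 * 3 * 2 * 1 = 362880

Answer: 362880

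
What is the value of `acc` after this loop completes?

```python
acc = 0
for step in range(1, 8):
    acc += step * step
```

Sum of squares 1² to 7² = 140
`acc` takes the values: 0 → 1 → 5 → 14 → 30 → 55 → 91 → 140

Answer: 140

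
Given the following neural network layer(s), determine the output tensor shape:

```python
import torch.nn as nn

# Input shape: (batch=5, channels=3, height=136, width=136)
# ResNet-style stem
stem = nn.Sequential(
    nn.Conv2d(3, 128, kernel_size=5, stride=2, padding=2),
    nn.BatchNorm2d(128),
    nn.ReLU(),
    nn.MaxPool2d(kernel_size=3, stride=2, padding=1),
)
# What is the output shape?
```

Input: (5, 3, 136, 136) -> after Conv2d 5x5 stride=2: (5, 128, 68, 68) -> Output: (5, 128, 34, 34)

Answer: (5, 128, 34, 34)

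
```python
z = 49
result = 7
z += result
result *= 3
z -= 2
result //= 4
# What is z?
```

Trace:
`z = 49` → z = 49
`result = 7` → result = 7
`z += result` → z = 56
`result *= 3` → result = 21
`z -= 2` → z = 54
`result //= 4` → result = 5
So z = 54

Answer: 54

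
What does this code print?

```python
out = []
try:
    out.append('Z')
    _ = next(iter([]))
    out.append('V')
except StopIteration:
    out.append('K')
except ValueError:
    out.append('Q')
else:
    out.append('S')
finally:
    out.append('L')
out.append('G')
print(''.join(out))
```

Execution trace: 'Z' (try body) → 'K' (except StopIteration) → 'L' (finally) → 'G' (after the try/except). Output: ZKLG

Answer: ZKLG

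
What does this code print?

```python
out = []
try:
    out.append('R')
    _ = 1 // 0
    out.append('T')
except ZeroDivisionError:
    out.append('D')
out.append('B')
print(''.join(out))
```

Execution trace: 'R' (try body) → 'D' (except ZeroDivisionError) → 'B' (after the try/except). Output: RDB

Answer: RDB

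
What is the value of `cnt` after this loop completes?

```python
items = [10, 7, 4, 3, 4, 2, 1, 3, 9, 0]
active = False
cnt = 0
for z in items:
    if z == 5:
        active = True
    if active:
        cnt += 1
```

Count elements after first 5 in [10, 7, 4, 3, 4, 2, 1, 3, 9, 0]
`cnt` takes the values: 0

Answer: 0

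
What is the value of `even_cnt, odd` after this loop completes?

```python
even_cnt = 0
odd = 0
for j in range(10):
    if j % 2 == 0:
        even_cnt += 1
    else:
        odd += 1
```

Count evens and odds in range(10)
`even_cnt, odd` takes the values: (0, 0) → (1, 0) → (1, 1) → (2, 1) → (2, 2) → (3, 2) → (3, 3) → (4, 3) → (4, 4) → (5, 4) → (5, 5)

Answer: 5, 5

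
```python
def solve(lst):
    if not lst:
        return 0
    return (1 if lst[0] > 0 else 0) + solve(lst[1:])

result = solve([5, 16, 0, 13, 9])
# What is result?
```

Count of positive elements in [5, 16, 0, 13, 9] = 4

Answer: 4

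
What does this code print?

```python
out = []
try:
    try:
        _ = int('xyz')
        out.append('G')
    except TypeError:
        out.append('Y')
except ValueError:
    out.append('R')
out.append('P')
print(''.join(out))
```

Execution trace: 'R' (outer except ValueError) → 'P' (after the try/except). Output: RP

Answer: RP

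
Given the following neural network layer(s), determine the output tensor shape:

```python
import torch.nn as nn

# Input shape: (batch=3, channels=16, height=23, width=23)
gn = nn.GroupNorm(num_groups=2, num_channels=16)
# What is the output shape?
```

Input: (3, 16, 23, 23) -> Output: (3, 16, 23, 23)

Answer: (3, 16, 23, 23)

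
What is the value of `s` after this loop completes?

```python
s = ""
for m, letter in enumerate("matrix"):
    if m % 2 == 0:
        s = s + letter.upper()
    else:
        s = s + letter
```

Uppercase even positions in 'matrix'
`s` takes the values: "" → "M" → "Ma" → "MaT" → "MaTr" → "MaTrI" → "MaTrIx"

Answer: "MaTrIx"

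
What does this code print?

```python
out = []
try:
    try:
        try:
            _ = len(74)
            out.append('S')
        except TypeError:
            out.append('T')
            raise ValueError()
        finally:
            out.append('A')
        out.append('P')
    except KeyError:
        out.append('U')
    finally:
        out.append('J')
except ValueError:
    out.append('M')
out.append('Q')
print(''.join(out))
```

Execution trace: 'T' (inner except TypeError) → 'A' (inner finally) → 'J' (finally) → 'M' (outer except ValueError) → 'Q' (after the try/except). Output: TAJMQ

Answer: TAJMQ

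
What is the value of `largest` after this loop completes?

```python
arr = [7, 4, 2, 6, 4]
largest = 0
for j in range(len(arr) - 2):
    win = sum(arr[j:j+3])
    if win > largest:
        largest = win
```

Max sum of 3-element window in [7, 4, 2, 6, 4]
`largest` takes the values: 0 → 13

Answer: 13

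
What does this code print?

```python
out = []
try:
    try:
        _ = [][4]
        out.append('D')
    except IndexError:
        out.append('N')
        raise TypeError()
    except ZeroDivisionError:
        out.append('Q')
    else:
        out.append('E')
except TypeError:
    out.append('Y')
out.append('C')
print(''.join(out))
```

Execution trace: 'N' (except IndexError) → 'Y' (outer except TypeError) → 'C' (after the try/except). Output: NYC

Answer: NYC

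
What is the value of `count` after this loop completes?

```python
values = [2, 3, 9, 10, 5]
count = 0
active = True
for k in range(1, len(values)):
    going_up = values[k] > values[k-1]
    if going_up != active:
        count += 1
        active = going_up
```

Count direction changes in [2, 3, 9, 10, 5]
`count` takes the values: 0 → 1

Answer: 1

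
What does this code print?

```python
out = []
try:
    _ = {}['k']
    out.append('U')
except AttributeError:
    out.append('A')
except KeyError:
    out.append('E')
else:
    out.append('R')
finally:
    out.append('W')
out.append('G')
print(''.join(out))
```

Execution trace: 'E' (except KeyError) → 'W' (finally) → 'G' (after the try/except). Output: EWG

Answer: EWG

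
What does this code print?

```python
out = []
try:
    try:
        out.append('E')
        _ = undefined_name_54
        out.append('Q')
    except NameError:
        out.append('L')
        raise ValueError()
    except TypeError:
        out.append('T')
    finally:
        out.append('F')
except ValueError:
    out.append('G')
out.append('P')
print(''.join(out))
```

Execution trace: 'E' (inner try body) → 'L' (inner except NameError) → 'F' (inner finally) → 'G' (outer except ValueError) → 'P' (after the try/except). Output: ELFGP

Answer: ELFGP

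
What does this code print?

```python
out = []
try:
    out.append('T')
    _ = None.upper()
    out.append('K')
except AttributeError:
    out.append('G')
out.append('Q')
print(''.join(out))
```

Execution trace: 'T' (try body) → 'G' (except AttributeError) → 'Q' (after the try/except). Output: TGQ

Answer: TGQ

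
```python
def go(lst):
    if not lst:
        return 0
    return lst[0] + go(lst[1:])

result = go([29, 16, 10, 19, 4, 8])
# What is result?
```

29 + 16 + 10 + 19 + 4 + 8 + 0 = 86

Answer: 86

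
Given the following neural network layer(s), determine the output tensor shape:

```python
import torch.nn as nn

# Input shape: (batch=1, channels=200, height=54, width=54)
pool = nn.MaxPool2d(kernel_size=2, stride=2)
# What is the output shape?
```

Input: (1, 200, 54, 54) -> Output: (1, 200, 27, 27)

Answer: (1, 200, 27, 27)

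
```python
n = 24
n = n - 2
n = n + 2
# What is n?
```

Trace:
`n = 24` → n = 24
`n = n - 2` → n = 22
`n = n + 2` → n = 24
So n = 24

Answer: 24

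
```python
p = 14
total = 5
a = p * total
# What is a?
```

Trace:
`p = 14` → p = 14
`total = 5` → total = 5
`a = p * total` → a = 70
So a = 70

Answer: 70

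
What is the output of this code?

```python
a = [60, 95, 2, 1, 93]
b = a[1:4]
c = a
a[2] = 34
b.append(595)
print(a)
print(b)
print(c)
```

Key concept: slice vs alias.
Step by step:
`a = [60, 95, 2, 1, 93]` → a = [60, 95, 2, 1, 93]
`b = a[1:4]` → b = [95, 2, 1]
`c = a` → c = [60, 95, 2, 1, 93] (same object as a)
`a[2] = 34` → a = [60, 95, 34, 1, 93] (same object as c); c = [60, 95, 34, 1, 93] (same object as a)
`b.append(595)` → b = [95, 2, 1, 595]
`print(a)` → prints [60, 95, 34, 1, 93]
`print(b)` → prints [95, 2, 1, 595]
`print(c)` → prints [60, 95, 34, 1, 93]

Answer:
[60, 95, 34, 1, 93]
[95, 2, 1, 595]
[60, 95, 34, 1, 93]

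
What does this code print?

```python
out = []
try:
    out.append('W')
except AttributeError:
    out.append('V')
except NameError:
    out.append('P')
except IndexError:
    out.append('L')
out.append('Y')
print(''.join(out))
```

Execution trace: 'W' (try body, no exception) → 'Y' (after the try/except). Output: WY

Answer: WY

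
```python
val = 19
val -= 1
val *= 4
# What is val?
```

Trace:
`val = 19` → val = 19
`val -= 1` → val = 18
`val *= 4` → val = 72
So val = 72

Answer: 72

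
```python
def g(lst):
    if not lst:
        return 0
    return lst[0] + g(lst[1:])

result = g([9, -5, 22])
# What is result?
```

9 + (-5) + 22 + 0 = 26

Answer: 26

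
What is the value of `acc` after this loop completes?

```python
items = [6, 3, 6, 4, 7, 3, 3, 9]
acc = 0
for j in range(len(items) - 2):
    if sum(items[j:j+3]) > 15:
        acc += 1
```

Count windows with sum > 15
`acc` takes the values: 0 → 1

Answer: 1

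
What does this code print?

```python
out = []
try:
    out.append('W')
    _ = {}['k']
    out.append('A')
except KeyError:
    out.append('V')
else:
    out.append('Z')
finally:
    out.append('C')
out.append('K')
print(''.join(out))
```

Execution trace: 'W' (try body) → 'V' (except KeyError) → 'C' (finally) → 'K' (after the try/except). Output: WVCK

Answer: WVCK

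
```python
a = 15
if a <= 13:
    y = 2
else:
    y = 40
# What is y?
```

Trace:
`a = 15` → a = 15
`if a <= 13: ...` → a <= 13 is False, take else branch → y = 40
So y = 40

Answer: 40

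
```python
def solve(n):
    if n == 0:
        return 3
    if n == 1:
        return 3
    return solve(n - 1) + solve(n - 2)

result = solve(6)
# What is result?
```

Build up from base cases: solve(0)=3, solve(1)=3, solve(2)=6, solve(3)=9, solve(4)=15, solve(5)=24, solve(6)=39

Answer: 39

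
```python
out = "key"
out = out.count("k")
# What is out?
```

Trace:
`out = "key"` → out = 'key'
`out = out.count("k")` → out = 1
So out = 1

Answer: 1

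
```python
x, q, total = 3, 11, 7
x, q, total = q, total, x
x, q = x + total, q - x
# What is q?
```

Trace:
`x, q, total = 3, 11, 7` → x = 3; q = 11; total = 7
`x, q, total = q, total, x` → x = 11; q = 7; total = 3
`x, q = x + total, q - x` → x = 14; q = -4
So q = -4

Answer: -4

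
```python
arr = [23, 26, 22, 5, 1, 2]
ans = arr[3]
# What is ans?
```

Trace:
`arr = [23, 26, 22, 5, 1, 2]` → arr = [23, 26, 22, 5, 1, 2]
`ans = arr[3]` → ans = 5
So ans = 5

Answer: 5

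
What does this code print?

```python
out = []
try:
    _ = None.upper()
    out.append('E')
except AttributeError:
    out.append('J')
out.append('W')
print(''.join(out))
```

Execution trace: 'J' (except AttributeError) → 'W' (after the try/except). Output: JW

Answer: JW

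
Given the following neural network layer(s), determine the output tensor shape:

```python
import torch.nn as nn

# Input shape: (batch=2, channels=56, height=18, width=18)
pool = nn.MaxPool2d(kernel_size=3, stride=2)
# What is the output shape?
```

Input: (2, 56, 18, 18) -> Output: (2, 56, 8, 8)

Answer: (2, 56, 8, 8)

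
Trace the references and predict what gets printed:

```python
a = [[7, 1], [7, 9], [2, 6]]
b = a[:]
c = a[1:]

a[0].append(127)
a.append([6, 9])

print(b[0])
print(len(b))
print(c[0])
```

Key concept: slice with nested mutation.
Step by step:
`a = [[7, 1], [7, 9], [2, 6]]` → a = [[7, 1], [7, 9], [2, 6]]
`b = a[:]` → b = [[7, 1], [7, 9], [2, 6]]
`c = a[1:]` → c = [[7, 9], [2, 6]]
`a[0].append(127)` → a = [[7, 1, 127], [7, 9], [2, 6]]; b = [[7, 1, 127], [7, 9], [2, 6]]
`a.append([6, 9])` → a = [[7, 1, 127], [7, 9], [2, 6], [6, 9]]
`print(b[0])` → prints [7, 1, 127]
`print(len(b))` → prints 3
`print(c[0])` → prints [7, 9]

Answer:
[7, 1, 127]
3
[7, 9]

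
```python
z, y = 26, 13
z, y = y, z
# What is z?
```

Trace:
`z, y = 26, 13` → z = 26; y = 13
`z, y = y, z` → z = 13; y = 26
So z = 13

Answer: 13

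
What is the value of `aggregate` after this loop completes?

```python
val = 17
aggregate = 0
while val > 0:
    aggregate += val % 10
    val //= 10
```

Sum digits of 17
`aggregate` takes the values: 0 → 7 → 8

Answer: 8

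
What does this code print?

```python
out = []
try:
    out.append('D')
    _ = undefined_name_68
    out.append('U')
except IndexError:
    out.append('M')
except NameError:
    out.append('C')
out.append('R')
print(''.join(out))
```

Execution trace: 'D' (try body) → 'C' (except NameError) → 'R' (after the try/except). Output: DCR

Answer: DCR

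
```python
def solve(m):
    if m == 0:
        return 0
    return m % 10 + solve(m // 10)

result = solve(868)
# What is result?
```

Sum of digits of 868: 8 + 6 + 8 = 22

Answer: 22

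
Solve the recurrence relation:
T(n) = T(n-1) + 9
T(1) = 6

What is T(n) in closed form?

Unrolling: T(n) = T(1) + 9·(n-1) = 6 + 9(n-1) = 9n - 3.

Answer: T(n) = 9n - 3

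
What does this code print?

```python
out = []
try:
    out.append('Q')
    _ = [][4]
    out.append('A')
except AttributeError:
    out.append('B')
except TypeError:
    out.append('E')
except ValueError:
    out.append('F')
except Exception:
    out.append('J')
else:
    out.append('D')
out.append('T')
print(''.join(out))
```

Execution trace: 'Q' (try body) → 'J' (except Exception) → 'T' (after the try/except). Output: QJT

Answer: QJT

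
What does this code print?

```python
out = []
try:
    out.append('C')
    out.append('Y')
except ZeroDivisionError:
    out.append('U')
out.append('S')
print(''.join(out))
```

Execution trace: 'C' (try body) → 'Y' (try body, no exception) → 'S' (after the try/except). Output: CYS

Answer: CYS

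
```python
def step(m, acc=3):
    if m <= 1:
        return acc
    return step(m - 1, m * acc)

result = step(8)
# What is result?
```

Accumulator trace (n, acc): (8, 3) -> (7, 24) -> (6, 168) -> (5, 1008) -> (4, 5040) -> (3, 20160) -> (2, 60480) -> (1, 120960) -> return 120960

Answer: 120960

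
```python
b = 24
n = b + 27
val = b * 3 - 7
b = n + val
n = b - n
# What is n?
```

Trace:
`b = 24` → b = 24
`n = b + 27` → n = 51
`val = b * 3 - 7` → val = 65
`b = n + val` → b = 116
`n = b - n` → n = 65
So n = 65

Answer: 65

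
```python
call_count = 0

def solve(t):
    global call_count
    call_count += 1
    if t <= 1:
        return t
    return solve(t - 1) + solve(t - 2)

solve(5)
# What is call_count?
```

Calls(t) = 1 + Calls(t-1) + Calls(t-2); Calls(0)=Calls(1)=1. For t=5 this gives 15.

Answer: 15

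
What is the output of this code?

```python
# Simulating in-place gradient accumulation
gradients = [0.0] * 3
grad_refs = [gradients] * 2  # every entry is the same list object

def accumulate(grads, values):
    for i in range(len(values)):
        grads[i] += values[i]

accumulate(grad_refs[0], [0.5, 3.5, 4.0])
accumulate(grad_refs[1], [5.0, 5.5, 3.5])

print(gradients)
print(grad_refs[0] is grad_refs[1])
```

Key concept: gradient accumulation aliasing.
Step by step:
`gradients = [0.0] * 3` → gradients = [0.0, 0.0, 0.0]
`grad_refs = [gradients] * 2` → grad_refs = [[0.0, 0.0, 0.0], [0.0, 0.0, 0.0]]
`accumulate(grad_refs[0], [0.5, 3.5, 4.0])` → gradients = [0.5, 3.5, 4.0]; grad_refs = [[0.5, 3.5, 4.0], [0.5, 3.5, 4.0]]
`accumulate(grad_refs[1], [5.0, 5.5, 3.5])` → gradients = [5.5, 9.0, 7.5]; grad_refs = [[5.5, 9.0, 7.5], [5.5, 9.0, 7.5]]
`print(gradients)` → prints [5.5, 9.0, 7.5]
`print(grad_refs[0] is grad_refs[1])` → prints True

Answer:
[5.5, 9.0, 7.5]
True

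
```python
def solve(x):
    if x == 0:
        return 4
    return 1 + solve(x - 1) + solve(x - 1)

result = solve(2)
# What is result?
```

solve(x) = 1 + 2·solve(x-1), solve(0)=4. Closed form: (4+1)·2^2 - 1 = 19.

Answer: 19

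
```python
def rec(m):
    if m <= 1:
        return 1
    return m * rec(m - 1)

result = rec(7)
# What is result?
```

rec(7) = 7 * 6 * 5 * 4 * 3 * 2 * 1 = 5040

Answer: 5040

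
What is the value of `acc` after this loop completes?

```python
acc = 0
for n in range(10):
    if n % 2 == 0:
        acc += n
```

Sum of even numbers 0 to 9
`acc` takes the values: 0 → 2 → 6 → 12 → 20

Answer: 20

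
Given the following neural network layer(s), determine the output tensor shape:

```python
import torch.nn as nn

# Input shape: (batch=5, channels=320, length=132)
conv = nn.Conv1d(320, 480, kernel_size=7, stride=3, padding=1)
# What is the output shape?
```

Input: (5, 320, 132) -> Output: (5, 480, 43)

Answer: (5, 480, 43)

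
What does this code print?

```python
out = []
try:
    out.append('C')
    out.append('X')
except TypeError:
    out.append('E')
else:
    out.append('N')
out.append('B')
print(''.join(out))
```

Execution trace: 'C' (try body) → 'X' (try body, no exception) → 'N' (else) → 'B' (after the try/except). Output: CXNB

Answer: CXNB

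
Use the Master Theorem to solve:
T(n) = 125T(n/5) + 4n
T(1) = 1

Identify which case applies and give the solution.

a=125, b=5, f(n)=4n. log_5(125) = 3. Since c=1 < 3, Case 1 applies: T(n) = Θ(n^log_b(a)) = O(n^3).

Answer: O(n^3) - Case 1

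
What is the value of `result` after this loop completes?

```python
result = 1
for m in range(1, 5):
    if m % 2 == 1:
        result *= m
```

Product of odd numbers 1 to 4
`result` takes the values: 1 → 3

Answer: 3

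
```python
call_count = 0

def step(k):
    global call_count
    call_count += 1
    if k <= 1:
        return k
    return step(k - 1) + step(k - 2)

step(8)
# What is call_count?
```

Calls(k) = 1 + Calls(k-1) + Calls(k-2); Calls(0)=Calls(1)=1. For k=8 this gives 67.

Answer: 67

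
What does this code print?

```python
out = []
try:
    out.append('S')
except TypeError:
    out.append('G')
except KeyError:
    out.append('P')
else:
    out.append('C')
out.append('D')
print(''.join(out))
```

Execution trace: 'S' (try body, no exception) → 'C' (else) → 'D' (after the try/except). Output: SCD

Answer: SCD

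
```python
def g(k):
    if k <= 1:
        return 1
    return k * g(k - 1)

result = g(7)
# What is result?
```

g(7) = 7 * 6 * 5 * 4 * 3 * 2 * 1 = 5040

Answer: 5040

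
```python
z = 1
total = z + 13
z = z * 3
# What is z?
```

Trace:
`z = 1` → z = 1
`total = z + 13` → total = 14
`z = z * 3` → z = 3
So z = 3

Answer: 3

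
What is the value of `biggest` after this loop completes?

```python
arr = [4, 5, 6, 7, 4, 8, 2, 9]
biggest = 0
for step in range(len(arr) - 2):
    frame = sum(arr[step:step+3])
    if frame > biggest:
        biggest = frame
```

Max sum of 3-element window in [4, 5, 6, 7, 4, 8, 2, 9]
`biggest` takes the values: 0 → 15 → 18 → 19

Answer: 19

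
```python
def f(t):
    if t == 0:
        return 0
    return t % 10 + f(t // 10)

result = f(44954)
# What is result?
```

Sum of digits of 44954: 4 + 5 + 9 + 4 + 4 = 26

Answer: 26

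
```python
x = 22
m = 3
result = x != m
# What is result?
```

Trace:
`x = 22` → x = 22
`m = 3` → m = 3
`result = x != m` → result = True
So result = True

Answer: True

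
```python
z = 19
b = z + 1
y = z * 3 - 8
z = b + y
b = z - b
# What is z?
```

Trace:
`z = 19` → z = 19
`b = z + 1` → b = 20
`y = z * 3 - 8` → y = 49
`z = b + y` → z = 69
`b = z - b` → b = 49
So z = 69

Answer: 69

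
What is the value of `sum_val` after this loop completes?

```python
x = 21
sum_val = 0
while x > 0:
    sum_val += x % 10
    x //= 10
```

Sum digits of 21
`sum_val` takes the values: 0 → 1 → 3

Answer: 3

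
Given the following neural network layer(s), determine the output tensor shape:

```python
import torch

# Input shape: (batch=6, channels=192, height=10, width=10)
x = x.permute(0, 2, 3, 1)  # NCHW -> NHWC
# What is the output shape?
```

Input: (6, 192, 10, 10) -> Output: (6, 10, 10, 192)

Answer: (6, 10, 10, 192)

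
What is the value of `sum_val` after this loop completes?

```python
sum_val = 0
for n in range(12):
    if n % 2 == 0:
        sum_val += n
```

Sum of even numbers 0 to 11
`sum_val` takes the values: 0 → 2 → 6 → 12 → 20 → 30

Answer: 30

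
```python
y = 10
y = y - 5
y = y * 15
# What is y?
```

Trace:
`y = 10` → y = 10
`y = y - 5` → y = 5
`y = y * 15` → y = 75
So y = 75

Answer: 75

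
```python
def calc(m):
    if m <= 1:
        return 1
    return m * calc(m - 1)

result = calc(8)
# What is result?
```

calc(8) = 8 * 7 * 6 * 5 * 4 * 3 * 2 * 1 = 40320

Answer: 40320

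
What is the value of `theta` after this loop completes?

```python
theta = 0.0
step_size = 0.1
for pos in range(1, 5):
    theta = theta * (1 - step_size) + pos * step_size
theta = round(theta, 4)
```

Moving average with lr=0.1
`theta` takes the values: 0.0 → 0.1 → 0.29 → 0.561 → 0.9049

Answer: 0.9049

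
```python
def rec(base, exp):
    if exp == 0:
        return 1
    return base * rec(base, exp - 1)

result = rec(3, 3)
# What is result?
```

rec(3, 3) = 3 * 3 * 3 = 27

Answer: 27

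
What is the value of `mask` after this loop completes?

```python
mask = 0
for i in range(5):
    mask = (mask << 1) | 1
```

Build 5 consecutive 1-bits: 0b11111
`mask` takes the values: 0 → 1 → 3 → 7 → 15 → 31

Answer: 31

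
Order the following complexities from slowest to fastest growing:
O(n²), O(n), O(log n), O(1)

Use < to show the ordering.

Ordered by growth rate: O(1) < O(log n) < O(n) < O(n²)

Answer: O(1) < O(log n) < O(n) < O(n²)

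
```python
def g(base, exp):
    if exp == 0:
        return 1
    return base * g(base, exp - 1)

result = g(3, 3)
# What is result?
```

g(3, 3) = 3 * 3 * 3 = 27

Answer: 27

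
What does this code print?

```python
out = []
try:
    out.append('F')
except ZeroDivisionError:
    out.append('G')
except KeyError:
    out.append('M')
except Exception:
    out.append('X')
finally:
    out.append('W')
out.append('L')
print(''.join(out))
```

Execution trace: 'F' (try body, no exception) → 'W' (finally) → 'L' (after the try/except). Output: FWL

Answer: FWL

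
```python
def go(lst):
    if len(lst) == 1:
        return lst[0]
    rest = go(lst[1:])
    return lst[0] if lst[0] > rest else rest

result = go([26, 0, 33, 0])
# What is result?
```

Recursive max over [26, 0, 33, 0] = 33

Answer: 33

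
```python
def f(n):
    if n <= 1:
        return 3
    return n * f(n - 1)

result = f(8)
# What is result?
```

f(8) = 8 * 7 * 6 * 5 * 4 * 3 * 2 * 3 = 120960

Answer: 120960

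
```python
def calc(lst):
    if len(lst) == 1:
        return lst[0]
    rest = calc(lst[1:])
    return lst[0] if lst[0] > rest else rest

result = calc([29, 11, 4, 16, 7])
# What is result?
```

Recursive max over [29, 11, 4, 16, 7] = 29

Answer: 29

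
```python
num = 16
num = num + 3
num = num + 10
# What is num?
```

Trace:
`num = 16` → num = 16
`num = num + 3` → num = 19
`num = num + 10` → num = 29
So num = 29

Answer: 29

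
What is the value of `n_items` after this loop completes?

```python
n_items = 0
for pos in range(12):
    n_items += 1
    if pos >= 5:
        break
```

Loop breaks when pos reaches 5, n_items is 6
`n_items` takes the values: 0 → 1 → 2 → 3 → 4 → 5 → 6

Answer: 6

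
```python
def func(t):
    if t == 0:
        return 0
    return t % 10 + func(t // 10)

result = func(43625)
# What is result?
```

Sum of digits of 43625: 5 + 2 + 6 + 3 + 4 = 20

Answer: 20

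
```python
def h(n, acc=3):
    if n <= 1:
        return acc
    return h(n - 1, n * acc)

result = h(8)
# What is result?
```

Accumulator trace (n, acc): (8, 3) -> (7, 24) -> (6, 168) -> (5, 1008) -> (4, 5040) -> (3, 20160) -> (2, 60480) -> (1, 120960) -> return 120960

Answer: 120960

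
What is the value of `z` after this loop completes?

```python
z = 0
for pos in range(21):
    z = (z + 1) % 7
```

Increment mod 7, 21 times = 0
`z` takes the values: 0 → 1 → 2 → 3 → 4 → 5 → 6 → 0 → 1 → 2 → 3 → 4 → 5 → 6 → 0 → 1 → 2 → 3 → 4 → 5 → 6 → 0

Answer: 0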